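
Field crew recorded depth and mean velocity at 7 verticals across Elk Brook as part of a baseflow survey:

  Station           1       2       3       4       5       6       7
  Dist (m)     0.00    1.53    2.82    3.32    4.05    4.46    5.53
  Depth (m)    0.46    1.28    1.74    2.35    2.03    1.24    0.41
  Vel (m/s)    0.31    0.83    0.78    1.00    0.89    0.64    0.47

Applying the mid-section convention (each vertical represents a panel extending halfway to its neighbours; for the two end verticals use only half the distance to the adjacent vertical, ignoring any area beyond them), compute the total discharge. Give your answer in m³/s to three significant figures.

w_1 = (1.53 − 0.00)/2 = 0.765 m; q_1 = 0.31 × 0.46 × 0.765 = 0.1091 m³/s
w_2 = (2.82 − 0.00)/2 = 1.41 m; q_2 = 0.83 × 1.28 × 1.41 = 1.498 m³/s
w_3 = (3.32 − 1.53)/2 = 0.895 m; q_3 = 0.78 × 1.74 × 0.895 = 1.215 m³/s
w_4 = (4.05 − 2.82)/2 = 0.615 m; q_4 = 1.00 × 2.35 × 0.615 = 1.445 m³/s
w_5 = (4.46 − 3.32)/2 = 0.57 m; q_5 = 0.89 × 2.03 × 0.57 = 1.030 m³/s
w_6 = (5.53 − 4.05)/2 = 0.74 m; q_6 = 0.64 × 1.24 × 0.74 = 0.5873 m³/s
w_7 = (5.53 − 4.46)/2 = 0.535 m; q_7 = 0.47 × 0.41 × 0.535 = 0.1031 m³/s
Q = Σ qᵢ = 5.987 m³/s

5.99 m³/s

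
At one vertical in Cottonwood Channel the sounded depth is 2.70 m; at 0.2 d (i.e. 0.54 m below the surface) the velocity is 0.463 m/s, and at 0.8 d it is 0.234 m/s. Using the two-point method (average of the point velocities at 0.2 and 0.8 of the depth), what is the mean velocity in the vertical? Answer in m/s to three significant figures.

0.349 m/s

v̄ = (0.463 + 0.234) / 2 = 0.3485 m/s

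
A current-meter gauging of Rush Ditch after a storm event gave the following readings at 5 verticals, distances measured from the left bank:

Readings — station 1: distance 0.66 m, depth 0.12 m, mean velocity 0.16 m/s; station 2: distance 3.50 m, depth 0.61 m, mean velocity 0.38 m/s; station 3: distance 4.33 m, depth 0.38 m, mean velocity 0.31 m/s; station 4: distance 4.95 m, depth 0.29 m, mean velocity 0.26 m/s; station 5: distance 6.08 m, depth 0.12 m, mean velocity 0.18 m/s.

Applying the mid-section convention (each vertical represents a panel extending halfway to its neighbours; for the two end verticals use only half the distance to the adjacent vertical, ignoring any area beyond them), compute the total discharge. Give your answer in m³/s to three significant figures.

w_1 = (3.50 − 0.66)/2 = 1.42 m; q_1 = 0.16 × 0.12 × 1.42 = 0.02726 m³/s
w_2 = (4.33 − 0.66)/2 = 1.835 m; q_2 = 0.38 × 0.61 × 1.835 = 0.4254 m³/s
w_3 = (4.95 − 3.50)/2 = 0.725 m; q_3 = 0.31 × 0.38 × 0.725 = 0.08541 m³/s
w_4 = (6.08 − 4.33)/2 = 0.875 m; q_4 = 0.26 × 0.29 × 0.875 = 0.06598 m³/s
w_5 = (6.08 − 4.95)/2 = 0.565 m; q_5 = 0.18 × 0.12 × 0.565 = 0.01220 m³/s
Q = Σ qᵢ = 0.6162 m³/s

0.616 m³/s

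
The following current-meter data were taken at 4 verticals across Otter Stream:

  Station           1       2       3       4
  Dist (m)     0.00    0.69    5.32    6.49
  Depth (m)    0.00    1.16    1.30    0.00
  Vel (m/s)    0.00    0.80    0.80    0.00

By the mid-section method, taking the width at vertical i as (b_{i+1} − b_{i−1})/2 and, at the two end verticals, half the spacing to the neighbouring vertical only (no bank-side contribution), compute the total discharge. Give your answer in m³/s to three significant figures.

w_2 = (5.32 − 0.00)/2 = 2.66 m; q_2 = 0.80 × 1.16 × 2.66 = 2.468 m³/s
w_3 = (6.49 − 0.69)/2 = 2.9 m; q_3 = 0.80 × 1.30 × 2.9 = 3.016 m³/s
Stations 1, 4 contribute zero (depth or velocity is 0).
Q = Σ qᵢ = 5.484 m³/s

5.48 m³/s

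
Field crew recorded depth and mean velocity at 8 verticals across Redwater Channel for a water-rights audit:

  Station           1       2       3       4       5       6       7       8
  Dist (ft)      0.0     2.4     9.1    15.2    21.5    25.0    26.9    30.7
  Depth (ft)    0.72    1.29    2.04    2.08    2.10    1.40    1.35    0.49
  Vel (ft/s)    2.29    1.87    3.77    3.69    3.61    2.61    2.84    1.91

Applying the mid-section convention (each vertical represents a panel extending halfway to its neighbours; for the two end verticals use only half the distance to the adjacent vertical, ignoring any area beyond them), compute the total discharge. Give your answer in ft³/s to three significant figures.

169 ft³/s

w_1 = (2.4 − 0.0)/2 = 1.2 ft; q_1 = 2.29 × 0.72 × 1.2 = 1.979 ft³/s
w_2 = (9.1 − 0.0)/2 = 4.55 ft; q_2 = 1.87 × 1.29 × 4.55 = 10.98 ft³/s
w_3 = (15.2 − 2.4)/2 = 6.4 ft; q_3 = 3.77 × 2.04 × 6.4 = 49.22 ft³/s
w_4 = (21.5 − 9.1)/2 = 6.2 ft; q_4 = 3.69 × 2.08 × 6.2 = 47.59 ft³/s
w_5 = (25.0 − 15.2)/2 = 4.9 ft; q_5 = 3.61 × 2.10 × 4.9 = 37.15 ft³/s
w_6 = (26.9 − 21.5)/2 = 2.7 ft; q_6 = 2.61 × 1.40 × 2.7 = 9.866 ft³/s
w_7 = (30.7 − 25.0)/2 = 2.85 ft; q_7 = 2.84 × 1.35 × 2.85 = 10.93 ft³/s
w_8 = (30.7 − 26.9)/2 = 1.9 ft; q_8 = 1.91 × 0.49 × 1.9 = 1.778 ft³/s
Q = Σ qᵢ = 169.5 ft³/s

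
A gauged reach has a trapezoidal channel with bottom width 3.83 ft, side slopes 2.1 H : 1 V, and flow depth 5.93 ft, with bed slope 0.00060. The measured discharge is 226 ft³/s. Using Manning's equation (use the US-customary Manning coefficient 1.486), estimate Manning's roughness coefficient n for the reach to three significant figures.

0.0329

A = (b + z·y)·y = (3.83 + 2.1×5.93)×5.93 = 96.56 ft²
P = b + 2y√(1+z²) = 3.83 + 2×5.93×√(1+2.1²) = 31.42 ft
R = A/P = 96.56/31.42 = 3.074 ft
n = (1.486/Q)·A·R^(2/3)·S^(1/2) = (1.486/226) × 96.56 × 2.114 × 0.02449 = 0.03288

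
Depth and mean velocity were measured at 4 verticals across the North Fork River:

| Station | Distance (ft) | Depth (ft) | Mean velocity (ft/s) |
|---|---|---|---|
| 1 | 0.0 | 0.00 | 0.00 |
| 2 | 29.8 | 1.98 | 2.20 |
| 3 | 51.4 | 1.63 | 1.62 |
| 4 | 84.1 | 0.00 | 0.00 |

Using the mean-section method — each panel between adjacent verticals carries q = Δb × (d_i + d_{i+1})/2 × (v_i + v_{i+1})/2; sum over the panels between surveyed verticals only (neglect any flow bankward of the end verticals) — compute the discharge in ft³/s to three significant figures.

Panel 1-2: Δb = 29.8 ft, d̄ = (0.00+1.98)/2 = 0.99, v̄ = (0.00+2.20)/2 = 1.1 → q = 29.8×0.99×1.1 = 32.45 ft³/s
Panel 2-3: Δb = 21.6 ft, d̄ = (1.98+1.63)/2 = 1.805, v̄ = (2.20+1.62)/2 = 1.91 → q = 21.6×1.805×1.91 = 74.47 ft³/s
Panel 3-4: Δb = 32.7 ft, d̄ = (1.63+0.00)/2 = 0.815, v̄ = (1.62+0.00)/2 = 0.81 → q = 32.7×0.815×0.81 = 21.59 ft³/s
Q = Σ q = 128.5 ft³/s

129 ft³/s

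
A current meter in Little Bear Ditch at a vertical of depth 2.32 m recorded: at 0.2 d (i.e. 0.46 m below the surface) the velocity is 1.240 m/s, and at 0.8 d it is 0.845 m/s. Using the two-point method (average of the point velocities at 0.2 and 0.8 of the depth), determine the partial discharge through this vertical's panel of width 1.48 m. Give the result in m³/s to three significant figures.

3.58 m³/s

v̄ = (1.240 + 0.845) / 2 = 1.043 m/s
q = v̄ × d × w = 1.043 × 2.32 × 1.48 = 3.580 m³/s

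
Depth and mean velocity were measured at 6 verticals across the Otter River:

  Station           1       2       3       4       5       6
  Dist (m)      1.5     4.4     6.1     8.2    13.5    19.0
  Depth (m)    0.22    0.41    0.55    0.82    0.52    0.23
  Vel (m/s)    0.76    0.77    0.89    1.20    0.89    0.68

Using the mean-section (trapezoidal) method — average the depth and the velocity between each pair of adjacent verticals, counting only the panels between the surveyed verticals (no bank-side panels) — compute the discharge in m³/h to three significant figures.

Panel 1-2: Δb = 2.9 m, d̄ = (0.22+0.41)/2 = 0.315, v̄ = (0.76+0.77)/2 = 0.765 → q = 2.9×0.315×0.765 = 0.6988 m³/s
Panel 2-3: Δb = 1.7 m, d̄ = (0.41+0.55)/2 = 0.48, v̄ = (0.77+0.89)/2 = 0.83 → q = 1.7×0.48×0.83 = 0.6773 m³/s
Panel 3-4: Δb = 2.1 m, d̄ = (0.55+0.82)/2 = 0.685, v̄ = (0.89+1.20)/2 = 1.045 → q = 2.1×0.685×1.045 = 1.503 m³/s
Panel 4-5: Δb = 5.3 m, d̄ = (0.82+0.52)/2 = 0.67, v̄ = (1.20+0.89)/2 = 1.045 → q = 5.3×0.67×1.045 = 3.711 m³/s
Panel 5-6: Δb = 5.5 m, d̄ = (0.52+0.23)/2 = 0.375, v̄ = (0.89+0.68)/2 = 0.785 → q = 5.5×0.375×0.785 = 1.619 m³/s
Q = Σ q = 8.209 m³/s
= 8.209 × 3600 = 29550 m³/h

29600 m³/h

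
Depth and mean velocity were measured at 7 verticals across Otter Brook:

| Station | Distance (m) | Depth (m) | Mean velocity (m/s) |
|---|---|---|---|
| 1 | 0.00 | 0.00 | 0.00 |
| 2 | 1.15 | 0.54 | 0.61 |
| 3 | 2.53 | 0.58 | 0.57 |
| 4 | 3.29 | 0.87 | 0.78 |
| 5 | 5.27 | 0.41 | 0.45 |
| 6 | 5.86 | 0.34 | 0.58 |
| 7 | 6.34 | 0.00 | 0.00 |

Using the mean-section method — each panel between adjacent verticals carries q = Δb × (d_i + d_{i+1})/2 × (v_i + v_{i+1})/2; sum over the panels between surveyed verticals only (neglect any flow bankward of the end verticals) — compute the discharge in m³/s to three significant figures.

Panel 1-2: Δb = 1.15 m, d̄ = (0.00+0.54)/2 = 0.27, v̄ = (0.00+0.61)/2 = 0.305 → q = 1.15×0.27×0.305 = 0.09470 m³/s
Panel 2-3: Δb = 1.38 m, d̄ = (0.54+0.58)/2 = 0.56, v̄ = (0.61+0.57)/2 = 0.59 → q = 1.38×0.56×0.59 = 0.4560 m³/s
Panel 3-4: Δb = 0.76 m, d̄ = (0.58+0.87)/2 = 0.725, v̄ = (0.57+0.78)/2 = 0.675 → q = 0.76×0.725×0.675 = 0.3719 m³/s
Panel 4-5: Δb = 1.98 m, d̄ = (0.87+0.41)/2 = 0.64, v̄ = (0.78+0.45)/2 = 0.615 → q = 1.98×0.64×0.615 = 0.7793 m³/s
Panel 5-6: Δb = 0.59 m, d̄ = (0.41+0.34)/2 = 0.375, v̄ = (0.45+0.58)/2 = 0.515 → q = 0.59×0.375×0.515 = 0.1139 m³/s
Panel 6-7: Δb = 0.48 m, d̄ = (0.34+0.00)/2 = 0.17, v̄ = (0.58+0.00)/2 = 0.29 → q = 0.48×0.17×0.29 = 0.02366 m³/s
Q = Σ q = 1.840 m³/s

1.84 m³/s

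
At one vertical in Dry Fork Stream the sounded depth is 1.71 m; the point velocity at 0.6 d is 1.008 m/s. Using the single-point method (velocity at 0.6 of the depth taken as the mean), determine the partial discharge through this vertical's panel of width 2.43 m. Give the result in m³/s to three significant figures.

4.19 m³/s

v̄ = v₀.₆ = 1.008 m/s
q = v̄ × d × w = 1.008 × 1.71 × 2.43 = 4.189 m³/s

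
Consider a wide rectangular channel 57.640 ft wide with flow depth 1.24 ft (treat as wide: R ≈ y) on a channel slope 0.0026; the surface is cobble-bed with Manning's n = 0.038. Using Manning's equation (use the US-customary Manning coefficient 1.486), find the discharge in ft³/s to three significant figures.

A = b·y = 57.640 × 1.24 = 71.47 ft²
Wide channel: R ≈ y = 1.24 ft
Q = (1.486/n)·A·R^(2/3)·S^(1/2) = (1.486/0.038) × 71.47 × 1.240^(2/3) × 0.0026^(1/2) = 164.5 ft³/s

164 ft³/s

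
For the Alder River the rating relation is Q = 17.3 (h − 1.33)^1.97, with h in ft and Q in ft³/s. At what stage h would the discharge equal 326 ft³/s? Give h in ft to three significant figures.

5.77 ft

h − h₀ = (Q/C)^(1/b) = (326/17.3)^(1/1.97) = 4.439 ft
h = 1.33 + 4.439 = 5.769 ft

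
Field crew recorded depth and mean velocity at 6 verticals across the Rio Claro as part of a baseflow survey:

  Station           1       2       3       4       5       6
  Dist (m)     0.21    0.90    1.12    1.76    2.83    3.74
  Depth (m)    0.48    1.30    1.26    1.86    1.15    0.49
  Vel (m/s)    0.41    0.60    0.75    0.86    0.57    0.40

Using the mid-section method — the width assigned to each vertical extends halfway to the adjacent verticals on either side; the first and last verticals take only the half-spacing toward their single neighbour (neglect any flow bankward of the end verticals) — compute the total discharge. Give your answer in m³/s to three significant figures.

2.93 m³/s

w_1 = (0.90 − 0.21)/2 = 0.345 m; q_1 = 0.41 × 0.48 × 0.345 = 0.06790 m³/s
w_2 = (1.12 − 0.21)/2 = 0.455 m; q_2 = 0.60 × 1.30 × 0.455 = 0.3549 m³/s
w_3 = (1.76 − 0.90)/2 = 0.43 m; q_3 = 0.75 × 1.26 × 0.43 = 0.4064 m³/s
w_4 = (2.83 − 1.12)/2 = 0.855 m; q_4 = 0.86 × 1.86 × 0.855 = 1.368 m³/s
w_5 = (3.74 − 1.76)/2 = 0.99 m; q_5 = 0.57 × 1.15 × 0.99 = 0.6489 m³/s
w_6 = (3.74 − 2.83)/2 = 0.455 m; q_6 = 0.40 × 0.49 × 0.455 = 0.08918 m³/s
Q = Σ qᵢ = 2.935 m³/s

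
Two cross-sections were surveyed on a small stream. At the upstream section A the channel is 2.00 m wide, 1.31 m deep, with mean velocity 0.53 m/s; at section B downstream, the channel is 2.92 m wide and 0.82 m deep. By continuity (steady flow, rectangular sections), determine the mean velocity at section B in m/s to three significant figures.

0.580 m/s

Q = A₁V₁ = (2.00×1.31) × 0.53 = 1.389 m³/s
A₂ = 2.92 × 0.82 = 2.394 m²
V₂ = Q/A₂ = 1.389/2.394 = 0.5799 m/s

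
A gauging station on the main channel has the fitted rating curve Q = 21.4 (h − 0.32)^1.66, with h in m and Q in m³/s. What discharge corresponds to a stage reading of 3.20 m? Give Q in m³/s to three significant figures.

Q = 21.4 × (3.20 − 0.32)^1.66 = 21.4 × 2.88^1.66 = 123.9 m³/s

124 m³/s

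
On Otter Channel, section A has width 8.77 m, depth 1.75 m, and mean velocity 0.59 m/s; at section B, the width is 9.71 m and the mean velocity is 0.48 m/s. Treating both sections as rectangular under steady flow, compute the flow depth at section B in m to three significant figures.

1.94 m

Q = A₁V₁ = (8.77×1.75) × 0.59 = 9.055 m³/s
d₂ = Q/(b₂ V₂) = 9.055/(9.71×0.48) = 1.943 m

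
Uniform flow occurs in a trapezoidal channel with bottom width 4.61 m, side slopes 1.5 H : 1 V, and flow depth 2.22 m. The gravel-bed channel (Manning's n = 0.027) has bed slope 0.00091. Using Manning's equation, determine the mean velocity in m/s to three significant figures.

1.40 m/s

A = (b + z·y)·y = (4.61 + 1.5×2.22)×2.22 = 17.63 m²
P = b + 2y√(1+z²) = 4.61 + 2×2.22×√(1+1.5²) = 12.61 m
R = A/P = 17.63/12.61 = 1.397 m
Q = (1/n)·A·R^(2/3)·S^(1/2) = (1/0.027) × 17.63 × 1.397^(2/3) × 0.00091^(1/2) = 24.62 m³/s
V = Q/A = 24.62/17.63 = 1.396 m/s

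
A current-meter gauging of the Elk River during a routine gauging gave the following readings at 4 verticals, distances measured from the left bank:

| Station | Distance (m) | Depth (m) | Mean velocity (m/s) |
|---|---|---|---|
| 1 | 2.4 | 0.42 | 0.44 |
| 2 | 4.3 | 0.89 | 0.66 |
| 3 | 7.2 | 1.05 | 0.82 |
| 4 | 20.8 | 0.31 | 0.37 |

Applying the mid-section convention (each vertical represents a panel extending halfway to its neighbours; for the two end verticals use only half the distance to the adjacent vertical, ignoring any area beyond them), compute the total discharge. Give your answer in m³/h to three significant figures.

34100 m³/h

w_1 = (4.3 − 2.4)/2 = 0.95 m; q_1 = 0.44 × 0.42 × 0.95 = 0.1756 m³/s
w_2 = (7.2 − 2.4)/2 = 2.4 m; q_2 = 0.66 × 0.89 × 2.4 = 1.410 m³/s
w_3 = (20.8 − 4.3)/2 = 8.25 m; q_3 = 0.82 × 1.05 × 8.25 = 7.103 m³/s
w_4 = (20.8 − 7.2)/2 = 6.8 m; q_4 = 0.37 × 0.31 × 6.8 = 0.7800 m³/s
Q = Σ qᵢ = 9.469 m³/s
= 9.469 × 3600 = 34090 m³/h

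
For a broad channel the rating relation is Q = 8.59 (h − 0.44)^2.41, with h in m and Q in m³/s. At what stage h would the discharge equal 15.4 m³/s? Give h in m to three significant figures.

h − h₀ = (Q/C)^(1/b) = (15.4/8.59)^(1/2.41) = 1.274 m
h = 0.44 + 1.274 = 1.714 m

1.71 m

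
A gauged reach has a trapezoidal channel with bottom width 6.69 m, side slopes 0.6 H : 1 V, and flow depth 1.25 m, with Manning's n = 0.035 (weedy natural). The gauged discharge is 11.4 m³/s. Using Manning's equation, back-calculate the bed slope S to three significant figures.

A = (b + z·y)·y = (6.69 + 0.6×1.25)×1.25 = 9.300 m²
P = b + 2y√(1+z²) = 6.69 + 2×1.25×√(1+0.6²) = 9.605 m
R = A/P = 9.300/9.605 = 0.9682 m
S = (Q·n / (1·A·R^(2/3)))² = (11.4×0.035 / (1×9.300×0.9787))² = 0.001922

0.00192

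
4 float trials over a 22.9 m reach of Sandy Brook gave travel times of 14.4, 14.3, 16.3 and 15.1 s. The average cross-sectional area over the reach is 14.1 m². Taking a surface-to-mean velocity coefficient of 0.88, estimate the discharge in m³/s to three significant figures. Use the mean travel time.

t̄ = (14.4 + 14.3 + 16.3 + 15.1) / 4 = 15.025 s
v_surface = L / t̄ = 22.9 / 15.025 = 1.524 m/s
v_mean = 0.88 × 1.524 = 1.341 m/s
Q = A × v_mean = 14.1 × 1.341 = 18.91 m³/s

18.9 m³/s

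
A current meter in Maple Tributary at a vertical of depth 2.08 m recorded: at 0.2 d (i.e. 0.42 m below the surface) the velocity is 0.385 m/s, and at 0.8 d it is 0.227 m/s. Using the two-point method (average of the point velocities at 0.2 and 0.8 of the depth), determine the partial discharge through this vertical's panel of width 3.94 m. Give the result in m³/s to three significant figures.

2.51 m³/s

v̄ = (0.385 + 0.227) / 2 = 0.3060 m/s
q = v̄ × d × w = 0.3060 × 2.08 × 3.94 = 2.508 m³/s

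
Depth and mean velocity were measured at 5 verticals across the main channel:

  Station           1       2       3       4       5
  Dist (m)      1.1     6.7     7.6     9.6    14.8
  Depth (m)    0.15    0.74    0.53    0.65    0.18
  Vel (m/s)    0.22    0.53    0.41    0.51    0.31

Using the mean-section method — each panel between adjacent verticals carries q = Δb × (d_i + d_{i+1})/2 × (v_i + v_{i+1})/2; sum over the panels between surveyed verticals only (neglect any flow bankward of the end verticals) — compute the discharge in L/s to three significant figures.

Panel 1-2: Δb = 5.6 m, d̄ = (0.15+0.74)/2 = 0.445, v̄ = (0.22+0.53)/2 = 0.375 → q = 5.6×0.445×0.375 = 0.9345 m³/s
Panel 2-3: Δb = 0.9 m, d̄ = (0.74+0.53)/2 = 0.635, v̄ = (0.53+0.41)/2 = 0.47 → q = 0.9×0.635×0.47 = 0.2686 m³/s
Panel 3-4: Δb = 2 m, d̄ = (0.53+0.65)/2 = 0.59, v̄ = (0.41+0.51)/2 = 0.46 → q = 2×0.59×0.46 = 0.5428 m³/s
Panel 4-5: Δb = 5.2 m, d̄ = (0.65+0.18)/2 = 0.415, v̄ = (0.51+0.31)/2 = 0.41 → q = 5.2×0.415×0.41 = 0.8848 m³/s
Q = Σ q = 2.631 m³/s
= 2.631 × 1000 = 2631 L/s

2630 L/s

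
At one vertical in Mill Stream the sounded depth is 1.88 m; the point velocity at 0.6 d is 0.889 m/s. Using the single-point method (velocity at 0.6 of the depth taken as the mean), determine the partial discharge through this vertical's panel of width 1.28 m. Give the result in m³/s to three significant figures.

v̄ = v₀.₆ = 0.889 m/s
q = v̄ × d × w = 0.8890 × 1.88 × 1.28 = 2.139 m³/s

2.14 m³/s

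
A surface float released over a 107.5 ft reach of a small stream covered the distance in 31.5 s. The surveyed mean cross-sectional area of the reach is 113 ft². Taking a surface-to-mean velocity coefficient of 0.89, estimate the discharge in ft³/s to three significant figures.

343 ft³/s

v_surface = L / t̄ = 107.5 / 31.5 = 3.413 ft/s
v_mean = 0.89 × 3.413 = 3.037 ft/s
Q = A × v_mean = 113 × 3.037 = 343.2 ft³/s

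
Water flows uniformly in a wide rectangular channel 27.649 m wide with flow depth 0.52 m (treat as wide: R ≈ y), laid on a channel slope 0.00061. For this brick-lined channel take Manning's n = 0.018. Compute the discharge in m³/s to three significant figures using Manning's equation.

12.8 m³/s

A = b·y = 27.649 × 0.52 = 14.38 m²
Wide channel: R ≈ y = 0.52 m
Q = (1/n)·A·R^(2/3)·S^(1/2) = (1/0.018) × 14.38 × 0.5200^(2/3) × 0.00061^(1/2) = 12.76 m³/s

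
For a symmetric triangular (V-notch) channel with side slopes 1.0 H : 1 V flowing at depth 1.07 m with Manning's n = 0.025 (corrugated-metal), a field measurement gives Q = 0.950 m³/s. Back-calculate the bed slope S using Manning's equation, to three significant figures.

A = z·y² = 1.0×1.07² = 1.145 m²
P = 2y√(1+z²) = 2×1.07×√(1+1.0²) = 3.026 m
R = A/P = 1.145/3.026 = 0.3783 m
S = (Q·n / (1·A·R^(2/3)))² = (0.950×0.025 / (1×1.145×0.5231))² = 0.001573

0.00157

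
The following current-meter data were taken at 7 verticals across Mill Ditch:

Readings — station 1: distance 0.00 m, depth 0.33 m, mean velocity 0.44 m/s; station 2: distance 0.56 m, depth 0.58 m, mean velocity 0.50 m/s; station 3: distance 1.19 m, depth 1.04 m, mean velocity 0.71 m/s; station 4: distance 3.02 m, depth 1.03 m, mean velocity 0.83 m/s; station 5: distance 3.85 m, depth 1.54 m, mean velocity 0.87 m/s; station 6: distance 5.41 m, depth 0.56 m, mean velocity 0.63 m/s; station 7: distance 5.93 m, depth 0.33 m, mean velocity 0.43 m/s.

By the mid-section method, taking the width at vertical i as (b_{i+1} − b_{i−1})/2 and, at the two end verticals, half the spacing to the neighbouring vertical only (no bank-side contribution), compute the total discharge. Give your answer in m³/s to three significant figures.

w_1 = (0.56 − 0.00)/2 = 0.28 m; q_1 = 0.44 × 0.33 × 0.28 = 0.04066 m³/s
w_2 = (1.19 − 0.00)/2 = 0.595 m; q_2 = 0.50 × 0.58 × 0.595 = 0.1726 m³/s
w_3 = (3.02 − 0.56)/2 = 1.23 m; q_3 = 0.71 × 1.04 × 1.23 = 0.9082 m³/s
w_4 = (3.85 − 1.19)/2 = 1.33 m; q_4 = 0.83 × 1.03 × 1.33 = 1.137 m³/s
w_5 = (5.41 − 3.02)/2 = 1.195 m; q_5 = 0.87 × 1.54 × 1.195 = 1.601 m³/s
w_6 = (5.93 − 3.85)/2 = 1.04 m; q_6 = 0.63 × 0.56 × 1.04 = 0.3669 m³/s
w_7 = (5.93 − 5.41)/2 = 0.26 m; q_7 = 0.43 × 0.33 × 0.26 = 0.03689 m³/s
Q = Σ qᵢ = 4.263 m³/s

4.26 m³/s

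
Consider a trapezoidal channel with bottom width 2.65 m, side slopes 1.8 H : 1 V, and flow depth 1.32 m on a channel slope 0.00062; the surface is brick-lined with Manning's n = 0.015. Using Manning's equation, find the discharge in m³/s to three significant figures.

A = (b + z·y)·y = (2.65 + 1.8×1.32)×1.32 = 6.634 m²
P = b + 2y√(1+z²) = 2.65 + 2×1.32×√(1+1.8²) = 8.086 m
R = A/P = 6.634/8.086 = 0.8205 m
Q = (1/n)·A·R^(2/3)·S^(1/2) = (1/0.015) × 6.634 × 0.8205^(2/3) × 0.00062^(1/2) = 9.652 m³/s

9.65 m³/s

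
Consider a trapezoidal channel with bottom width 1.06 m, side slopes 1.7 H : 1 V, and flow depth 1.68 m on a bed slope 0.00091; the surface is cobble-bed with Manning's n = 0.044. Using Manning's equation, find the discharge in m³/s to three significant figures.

A = (b + z·y)·y = (1.06 + 1.7×1.68)×1.68 = 6.579 m²
P = b + 2y√(1+z²) = 1.06 + 2×1.68×√(1+1.7²) = 7.687 m
R = A/P = 6.579/7.687 = 0.8558 m
Q = (1/n)·A·R^(2/3)·S^(1/2) = (1/0.044) × 6.579 × 0.8558^(2/3) × 0.00091^(1/2) = 4.066 m³/s

4.07 m³/s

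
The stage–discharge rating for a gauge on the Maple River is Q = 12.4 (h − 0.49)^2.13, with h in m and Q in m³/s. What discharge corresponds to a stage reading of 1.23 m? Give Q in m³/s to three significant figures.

Q = 12.4 × (1.23 − 0.49)^2.13 = 12.4 × 0.74^2.13 = 6.530 m³/s

6.53 m³/s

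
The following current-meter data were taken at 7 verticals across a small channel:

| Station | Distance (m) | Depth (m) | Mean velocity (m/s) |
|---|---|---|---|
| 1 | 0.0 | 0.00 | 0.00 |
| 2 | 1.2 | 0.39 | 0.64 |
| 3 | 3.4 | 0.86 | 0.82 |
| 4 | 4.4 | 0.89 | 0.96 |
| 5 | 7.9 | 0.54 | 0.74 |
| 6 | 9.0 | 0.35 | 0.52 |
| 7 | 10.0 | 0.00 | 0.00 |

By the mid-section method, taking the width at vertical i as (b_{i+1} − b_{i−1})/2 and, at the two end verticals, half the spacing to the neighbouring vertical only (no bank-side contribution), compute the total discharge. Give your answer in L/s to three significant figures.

4590 L/s

w_2 = (3.4 − 0.0)/2 = 1.7 m; q_2 = 0.64 × 0.39 × 1.7 = 0.4243 m³/s
w_3 = (4.4 − 1.2)/2 = 1.6 m; q_3 = 0.82 × 0.86 × 1.6 = 1.128 m³/s
w_4 = (7.9 − 3.4)/2 = 2.25 m; q_4 = 0.96 × 0.89 × 2.25 = 1.922 m³/s
w_5 = (9.0 − 4.4)/2 = 2.3 m; q_5 = 0.74 × 0.54 × 2.3 = 0.9191 m³/s
w_6 = (10.0 − 7.9)/2 = 1.05 m; q_6 = 0.52 × 0.35 × 1.05 = 0.1911 m³/s
Stations 1, 7 contribute zero (depth or velocity is 0).
Q = Σ qᵢ = 4.585 m³/s
= 4.585 × 1000 = 4585 L/s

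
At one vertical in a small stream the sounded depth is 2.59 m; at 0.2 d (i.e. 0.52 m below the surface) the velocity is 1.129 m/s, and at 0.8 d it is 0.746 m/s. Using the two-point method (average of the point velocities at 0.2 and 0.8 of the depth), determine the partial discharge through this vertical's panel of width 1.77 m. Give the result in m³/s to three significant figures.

4.30 m³/s

v̄ = (1.129 + 0.746) / 2 = 0.9375 m/s
q = v̄ × d × w = 0.9375 × 2.59 × 1.77 = 4.298 m³/s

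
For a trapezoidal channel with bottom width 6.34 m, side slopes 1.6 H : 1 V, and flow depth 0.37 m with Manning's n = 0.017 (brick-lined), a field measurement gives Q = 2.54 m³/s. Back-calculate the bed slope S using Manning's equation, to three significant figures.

0.00124

A = (b + z·y)·y = (6.34 + 1.6×0.37)×0.37 = 2.565 m²
P = b + 2y√(1+z²) = 6.34 + 2×0.37×√(1+1.6²) = 7.736 m
R = A/P = 2.565/7.736 = 0.3315 m
S = (Q·n / (1·A·R^(2/3)))² = (2.54×0.017 / (1×2.565×0.4790))² = 0.001235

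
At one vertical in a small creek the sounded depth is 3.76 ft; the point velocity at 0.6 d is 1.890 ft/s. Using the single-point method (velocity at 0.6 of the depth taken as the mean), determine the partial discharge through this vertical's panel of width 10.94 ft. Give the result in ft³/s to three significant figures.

77.7 ft³/s

v̄ = v₀.₆ = 1.890 ft/s
q = v̄ × d × w = 1.890 × 3.76 × 10.94 = 77.74 ft³/s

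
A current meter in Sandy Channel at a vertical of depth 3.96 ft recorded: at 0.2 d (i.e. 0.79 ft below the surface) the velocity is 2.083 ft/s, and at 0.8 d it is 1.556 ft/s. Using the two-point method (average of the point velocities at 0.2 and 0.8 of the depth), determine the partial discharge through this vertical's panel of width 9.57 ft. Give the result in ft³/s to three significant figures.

v̄ = (2.083 + 1.556) / 2 = 1.820 ft/s
q = v̄ × d × w = 1.820 × 3.96 × 9.57 = 68.95 ft³/s

69.0 ft³/s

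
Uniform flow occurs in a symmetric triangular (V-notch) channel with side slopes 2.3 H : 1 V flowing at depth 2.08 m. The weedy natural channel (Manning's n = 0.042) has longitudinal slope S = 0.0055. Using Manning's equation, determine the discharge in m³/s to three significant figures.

A = z·y² = 2.3×2.08² = 9.951 m²
P = 2y√(1+z²) = 2×2.08×√(1+2.3²) = 10.43 m
R = A/P = 9.951/10.43 = 0.9538 m
Q = (1/n)·A·R^(2/3)·S^(1/2) = (1/0.042) × 9.951 × 0.9538^(2/3) × 0.0055^(1/2) = 17.02 m³/s

17.0 m³/s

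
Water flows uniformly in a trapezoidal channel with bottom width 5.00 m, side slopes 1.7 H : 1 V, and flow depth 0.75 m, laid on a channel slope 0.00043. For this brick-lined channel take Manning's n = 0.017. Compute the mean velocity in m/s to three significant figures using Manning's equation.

0.859 m/s

A = (b + z·y)·y = (5.00 + 1.7×0.75)×0.75 = 4.706 m²
P = b + 2y√(1+z²) = 5.00 + 2×0.75×√(1+1.7²) = 7.958 m
R = A/P = 4.706/7.958 = 0.5914 m
Q = (1/n)·A·R^(2/3)·S^(1/2) = (1/0.017) × 4.706 × 0.5914^(2/3) × 0.00043^(1/2) = 4.044 m³/s
V = Q/A = 4.044/4.706 = 0.8594 m/s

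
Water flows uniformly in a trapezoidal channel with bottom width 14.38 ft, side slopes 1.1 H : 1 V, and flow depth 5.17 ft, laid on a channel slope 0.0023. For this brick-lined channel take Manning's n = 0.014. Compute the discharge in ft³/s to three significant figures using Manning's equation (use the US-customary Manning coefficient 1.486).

A = (b + z·y)·y = (14.38 + 1.1×5.17)×5.17 = 103.7 ft²
P = b + 2y√(1+z²) = 14.38 + 2×5.17×√(1+1.1²) = 29.75 ft
R = A/P = 103.7/29.75 = 3.487 ft
Q = (1.486/n)·A·R^(2/3)·S^(1/2) = (1.486/0.014) × 103.7 × 3.487^(2/3) × 0.0023^(1/2) = 1214 ft³/s

1210 ft³/s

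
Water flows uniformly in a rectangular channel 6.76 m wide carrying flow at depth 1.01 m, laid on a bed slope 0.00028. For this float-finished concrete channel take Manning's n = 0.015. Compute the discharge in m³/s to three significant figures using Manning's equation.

A = b·y = 6.76 × 1.01 = 6.828 m²
P = b + 2y = 6.76 + 2×1.01 = 8.780 m
R = A/P = 6.828/8.780 = 0.7776 m
Q = (1/n)·A·R^(2/3)·S^(1/2) = (1/0.015) × 6.828 × 0.7776^(2/3) × 0.00028^(1/2) = 6.441 m³/s

6.44 m³/s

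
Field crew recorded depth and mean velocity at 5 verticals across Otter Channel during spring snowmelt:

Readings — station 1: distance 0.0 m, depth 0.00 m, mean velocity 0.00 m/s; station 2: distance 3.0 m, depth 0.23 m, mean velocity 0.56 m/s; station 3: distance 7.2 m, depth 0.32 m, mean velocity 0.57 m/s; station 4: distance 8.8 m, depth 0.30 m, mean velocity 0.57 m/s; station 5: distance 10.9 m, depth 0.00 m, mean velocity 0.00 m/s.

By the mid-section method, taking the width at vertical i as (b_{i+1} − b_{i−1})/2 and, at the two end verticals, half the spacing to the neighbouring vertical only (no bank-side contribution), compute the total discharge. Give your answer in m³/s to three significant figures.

1.31 m³/s

w_2 = (7.2 − 0.0)/2 = 3.6 m; q_2 = 0.56 × 0.23 × 3.6 = 0.4637 m³/s
w_3 = (8.8 − 3.0)/2 = 2.9 m; q_3 = 0.57 × 0.32 × 2.9 = 0.5290 m³/s
w_4 = (10.9 − 7.2)/2 = 1.85 m; q_4 = 0.57 × 0.30 × 1.85 = 0.3164 m³/s
Stations 1, 5 contribute zero (depth or velocity is 0).
Q = Σ qᵢ = 1.309 m³/s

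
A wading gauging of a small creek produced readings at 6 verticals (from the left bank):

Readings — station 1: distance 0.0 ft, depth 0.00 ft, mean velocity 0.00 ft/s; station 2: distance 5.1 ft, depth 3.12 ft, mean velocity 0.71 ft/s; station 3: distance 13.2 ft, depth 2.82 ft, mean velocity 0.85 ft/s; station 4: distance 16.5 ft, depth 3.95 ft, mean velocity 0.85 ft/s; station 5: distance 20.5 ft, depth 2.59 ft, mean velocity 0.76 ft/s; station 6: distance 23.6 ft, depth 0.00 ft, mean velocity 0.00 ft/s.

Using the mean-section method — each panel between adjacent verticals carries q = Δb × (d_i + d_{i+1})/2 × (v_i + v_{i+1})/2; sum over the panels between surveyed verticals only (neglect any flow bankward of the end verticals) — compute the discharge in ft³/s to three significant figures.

Panel 1-2: Δb = 5.1 ft, d̄ = (0.00+3.12)/2 = 1.56, v̄ = (0.00+0.71)/2 = 0.355 → q = 5.1×1.56×0.355 = 2.824 ft³/s
Panel 2-3: Δb = 8.1 ft, d̄ = (3.12+2.82)/2 = 2.97, v̄ = (0.71+0.85)/2 = 0.78 → q = 8.1×2.97×0.78 = 18.76 ft³/s
Panel 3-4: Δb = 3.3 ft, d̄ = (2.82+3.95)/2 = 3.385, v̄ = (0.85+0.85)/2 = 0.85 → q = 3.3×3.385×0.85 = 9.495 ft³/s
Panel 4-5: Δb = 4 ft, d̄ = (3.95+2.59)/2 = 3.27, v̄ = (0.85+0.76)/2 = 0.805 → q = 4×3.27×0.805 = 10.53 ft³/s
Panel 5-6: Δb = 3.1 ft, d̄ = (2.59+0.00)/2 = 1.295, v̄ = (0.76+0.00)/2 = 0.38 → q = 3.1×1.295×0.38 = 1.526 ft³/s
Q = Σ q = 43.14 ft³/s

43.1 ft³/s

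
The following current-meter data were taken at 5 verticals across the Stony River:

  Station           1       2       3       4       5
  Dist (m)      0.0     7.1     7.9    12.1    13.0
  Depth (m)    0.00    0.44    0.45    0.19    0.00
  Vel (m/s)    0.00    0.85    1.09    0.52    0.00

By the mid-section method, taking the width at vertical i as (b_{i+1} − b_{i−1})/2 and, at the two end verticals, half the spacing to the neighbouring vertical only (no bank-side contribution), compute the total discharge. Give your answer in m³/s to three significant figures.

2.96 m³/s

w_2 = (7.9 − 0.0)/2 = 3.95 m; q_2 = 0.85 × 0.44 × 3.95 = 1.477 m³/s
w_3 = (12.1 − 7.1)/2 = 2.5 m; q_3 = 1.09 × 0.45 × 2.5 = 1.226 m³/s
w_4 = (13.0 − 7.9)/2 = 2.55 m; q_4 = 0.52 × 0.19 × 2.55 = 0.2519 m³/s
Stations 1, 5 contribute zero (depth or velocity is 0).
Q = Σ qᵢ = 2.955 m³/s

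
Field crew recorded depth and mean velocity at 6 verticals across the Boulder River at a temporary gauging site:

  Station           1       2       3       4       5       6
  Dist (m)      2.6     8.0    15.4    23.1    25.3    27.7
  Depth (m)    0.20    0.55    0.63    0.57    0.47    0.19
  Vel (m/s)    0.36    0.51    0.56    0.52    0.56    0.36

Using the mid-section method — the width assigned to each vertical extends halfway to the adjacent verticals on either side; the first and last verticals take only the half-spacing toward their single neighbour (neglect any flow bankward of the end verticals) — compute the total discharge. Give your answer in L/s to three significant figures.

w_1 = (8.0 − 2.6)/2 = 2.7 m; q_1 = 0.36 × 0.20 × 2.7 = 0.1944 m³/s
w_2 = (15.4 − 2.6)/2 = 6.4 m; q_2 = 0.51 × 0.55 × 6.4 = 1.795 m³/s
w_3 = (23.1 − 8.0)/2 = 7.55 m; q_3 = 0.56 × 0.63 × 7.55 = 2.664 m³/s
w_4 = (25.3 − 15.4)/2 = 4.95 m; q_4 = 0.52 × 0.57 × 4.95 = 1.467 m³/s
w_5 = (27.7 − 23.1)/2 = 2.3 m; q_5 = 0.56 × 0.47 × 2.3 = 0.6054 m³/s
w_6 = (27.7 − 25.3)/2 = 1.2 m; q_6 = 0.36 × 0.19 × 1.2 = 0.08208 m³/s
Q = Σ qᵢ = 6.808 m³/s
= 6.808 × 1000 = 6808 L/s

6810 L/s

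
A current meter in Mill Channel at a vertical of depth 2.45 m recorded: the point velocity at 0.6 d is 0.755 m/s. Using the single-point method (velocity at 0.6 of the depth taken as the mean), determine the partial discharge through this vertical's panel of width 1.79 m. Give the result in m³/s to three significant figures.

v̄ = v₀.₆ = 0.755 m/s
q = v̄ × d × w = 0.7550 × 2.45 × 1.79 = 3.311 m³/s

3.31 m³/s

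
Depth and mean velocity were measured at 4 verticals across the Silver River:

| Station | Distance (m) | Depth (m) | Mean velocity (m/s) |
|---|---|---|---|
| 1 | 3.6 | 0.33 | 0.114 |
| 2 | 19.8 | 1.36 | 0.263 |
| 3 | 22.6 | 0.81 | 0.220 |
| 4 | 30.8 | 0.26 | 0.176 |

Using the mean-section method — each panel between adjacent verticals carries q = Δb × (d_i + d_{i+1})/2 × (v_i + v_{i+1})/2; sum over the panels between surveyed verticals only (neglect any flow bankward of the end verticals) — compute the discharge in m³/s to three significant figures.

4.18 m³/s

Panel 1-2: Δb = 16.2 m, d̄ = (0.33+1.36)/2 = 0.845, v̄ = (0.114+0.263)/2 = 0.1885 → q = 16.2×0.845×0.1885 = 2.580 m³/s
Panel 2-3: Δb = 2.8 m, d̄ = (1.36+0.81)/2 = 1.085, v̄ = (0.263+0.220)/2 = 0.2415 → q = 2.8×1.085×0.2415 = 0.7337 m³/s
Panel 3-4: Δb = 8.2 m, d̄ = (0.81+0.26)/2 = 0.535, v̄ = (0.220+0.176)/2 = 0.198 → q = 8.2×0.535×0.198 = 0.8686 m³/s
Q = Σ q = 4.183 m³/s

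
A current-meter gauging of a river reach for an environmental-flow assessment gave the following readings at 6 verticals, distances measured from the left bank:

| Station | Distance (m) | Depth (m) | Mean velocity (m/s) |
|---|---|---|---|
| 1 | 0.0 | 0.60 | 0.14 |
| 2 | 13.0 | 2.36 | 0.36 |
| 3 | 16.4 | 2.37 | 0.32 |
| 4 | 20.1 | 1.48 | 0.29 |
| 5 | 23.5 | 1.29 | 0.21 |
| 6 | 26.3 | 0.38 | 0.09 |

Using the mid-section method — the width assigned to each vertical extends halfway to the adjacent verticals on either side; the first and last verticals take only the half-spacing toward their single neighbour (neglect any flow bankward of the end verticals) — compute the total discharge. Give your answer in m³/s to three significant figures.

w_1 = (13.0 − 0.0)/2 = 6.5 m; q_1 = 0.14 × 0.60 × 6.5 = 0.5460 m³/s
w_2 = (16.4 − 0.0)/2 = 8.2 m; q_2 = 0.36 × 2.36 × 8.2 = 6.967 m³/s
w_3 = (20.1 − 13.0)/2 = 3.55 m; q_3 = 0.32 × 2.37 × 3.55 = 2.692 m³/s
w_4 = (23.5 − 16.4)/2 = 3.55 m; q_4 = 0.29 × 1.48 × 3.55 = 1.524 m³/s
w_5 = (26.3 − 20.1)/2 = 3.1 m; q_5 = 0.21 × 1.29 × 3.1 = 0.8398 m³/s
w_6 = (26.3 − 23.5)/2 = 1.4 m; q_6 = 0.09 × 0.38 × 1.4 = 0.04788 m³/s
Q = Σ qᵢ = 12.62 m³/s

12.6 m³/s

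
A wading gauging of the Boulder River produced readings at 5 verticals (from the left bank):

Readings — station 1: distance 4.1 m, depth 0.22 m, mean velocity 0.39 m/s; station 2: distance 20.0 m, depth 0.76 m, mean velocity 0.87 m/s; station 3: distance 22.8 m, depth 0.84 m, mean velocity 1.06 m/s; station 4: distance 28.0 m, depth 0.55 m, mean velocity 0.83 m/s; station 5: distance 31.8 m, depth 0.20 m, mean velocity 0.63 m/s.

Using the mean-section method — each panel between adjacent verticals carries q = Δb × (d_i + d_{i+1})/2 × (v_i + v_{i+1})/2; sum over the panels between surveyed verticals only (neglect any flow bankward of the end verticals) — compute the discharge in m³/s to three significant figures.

11.5 m³/s

Panel 1-2: Δb = 15.9 m, d̄ = (0.22+0.76)/2 = 0.49, v̄ = (0.39+0.87)/2 = 0.63 → q = 15.9×0.49×0.63 = 4.908 m³/s
Panel 2-3: Δb = 2.8 m, d̄ = (0.76+0.84)/2 = 0.8, v̄ = (0.87+1.06)/2 = 0.965 → q = 2.8×0.8×0.965 = 2.162 m³/s
Panel 3-4: Δb = 5.2 m, d̄ = (0.84+0.55)/2 = 0.695, v̄ = (1.06+0.83)/2 = 0.945 → q = 5.2×0.695×0.945 = 3.415 m³/s
Panel 4-5: Δb = 3.8 m, d̄ = (0.55+0.20)/2 = 0.375, v̄ = (0.83+0.63)/2 = 0.73 → q = 3.8×0.375×0.73 = 1.040 m³/s
Q = Σ q = 11.53 m³/s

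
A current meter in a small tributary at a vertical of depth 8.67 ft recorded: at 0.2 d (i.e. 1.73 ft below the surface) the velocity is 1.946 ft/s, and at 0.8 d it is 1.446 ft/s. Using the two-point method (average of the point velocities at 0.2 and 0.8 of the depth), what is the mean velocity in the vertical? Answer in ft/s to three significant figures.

v̄ = (1.946 + 1.446) / 2 = 1.696 ft/s

1.70 ft/s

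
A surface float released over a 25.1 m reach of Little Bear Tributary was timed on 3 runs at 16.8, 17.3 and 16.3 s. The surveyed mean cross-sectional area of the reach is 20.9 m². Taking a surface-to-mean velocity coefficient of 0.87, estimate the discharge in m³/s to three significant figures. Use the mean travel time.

27.2 m³/s

t̄ = (16.8 + 17.3 + 16.3) / 3 = 16.8 s
v_surface = L / t̄ = 25.1 / 16.8 = 1.494 m/s
v_mean = 0.87 × 1.494 = 1.300 m/s
Q = A × v_mean = 20.9 × 1.300 = 27.17 m³/s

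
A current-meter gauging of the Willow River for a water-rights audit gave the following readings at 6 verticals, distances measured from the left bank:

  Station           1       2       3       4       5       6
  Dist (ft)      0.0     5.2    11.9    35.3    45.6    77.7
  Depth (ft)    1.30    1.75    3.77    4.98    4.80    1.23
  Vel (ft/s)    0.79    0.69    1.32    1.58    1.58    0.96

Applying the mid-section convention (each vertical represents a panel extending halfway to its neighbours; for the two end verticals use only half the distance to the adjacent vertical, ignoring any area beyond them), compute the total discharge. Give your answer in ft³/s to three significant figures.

397 ft³/s

w_1 = (5.2 − 0.0)/2 = 2.6 ft; q_1 = 0.79 × 1.30 × 2.6 = 2.670 ft³/s
w_2 = (11.9 − 0.0)/2 = 5.95 ft; q_2 = 0.69 × 1.75 × 5.95 = 7.185 ft³/s
w_3 = (35.3 − 5.2)/2 = 15.05 ft; q_3 = 1.32 × 3.77 × 15.05 = 74.89 ft³/s
w_4 = (45.6 − 11.9)/2 = 16.85 ft; q_4 = 1.58 × 4.98 × 16.85 = 132.6 ft³/s
w_5 = (77.7 − 35.3)/2 = 21.2 ft; q_5 = 1.58 × 4.80 × 21.2 = 160.8 ft³/s
w_6 = (77.7 − 45.6)/2 = 16.05 ft; q_6 = 0.96 × 1.23 × 16.05 = 18.95 ft³/s
Q = Σ qᵢ = 397.1 ft³/s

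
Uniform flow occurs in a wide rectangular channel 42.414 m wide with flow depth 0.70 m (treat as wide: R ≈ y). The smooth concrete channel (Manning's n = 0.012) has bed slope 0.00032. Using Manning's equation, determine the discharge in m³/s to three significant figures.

A = b·y = 42.414 × 0.70 = 29.69 m²
Wide channel: R ≈ y = 0.70 m
Q = (1/n)·A·R^(2/3)·S^(1/2) = (1/0.012) × 29.69 × 0.7000^(2/3) × 0.00032^(1/2) = 34.89 m³/s

34.9 m³/s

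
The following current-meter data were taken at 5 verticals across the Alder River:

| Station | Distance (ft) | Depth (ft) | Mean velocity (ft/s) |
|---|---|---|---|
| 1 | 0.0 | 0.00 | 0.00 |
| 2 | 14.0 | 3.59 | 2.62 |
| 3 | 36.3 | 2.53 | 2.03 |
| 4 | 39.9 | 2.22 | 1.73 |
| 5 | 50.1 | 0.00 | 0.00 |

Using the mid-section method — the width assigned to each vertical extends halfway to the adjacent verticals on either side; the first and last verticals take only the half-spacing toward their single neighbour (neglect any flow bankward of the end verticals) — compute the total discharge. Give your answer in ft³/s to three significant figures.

w_2 = (36.3 − 0.0)/2 = 18.15 ft; q_2 = 2.62 × 3.59 × 18.15 = 170.7 ft³/s
w_3 = (39.9 − 14.0)/2 = 12.95 ft; q_3 = 2.03 × 2.53 × 12.95 = 66.51 ft³/s
w_4 = (50.1 − 36.3)/2 = 6.9 ft; q_4 = 1.73 × 2.22 × 6.9 = 26.50 ft³/s
Stations 1, 5 contribute zero (depth or velocity is 0).
Q = Σ qᵢ = 263.7 ft³/s

264 ft³/s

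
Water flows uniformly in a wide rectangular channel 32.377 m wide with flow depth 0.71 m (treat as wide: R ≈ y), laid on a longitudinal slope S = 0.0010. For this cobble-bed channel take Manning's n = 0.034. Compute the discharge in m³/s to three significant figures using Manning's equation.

17.0 m³/s

A = b·y = 32.377 × 0.71 = 22.99 m²
Wide channel: R ≈ y = 0.71 m
Q = (1/n)·A·R^(2/3)·S^(1/2) = (1/0.034) × 22.99 × 0.7100^(2/3) × 0.0010^(1/2) = 17.02 m³/s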